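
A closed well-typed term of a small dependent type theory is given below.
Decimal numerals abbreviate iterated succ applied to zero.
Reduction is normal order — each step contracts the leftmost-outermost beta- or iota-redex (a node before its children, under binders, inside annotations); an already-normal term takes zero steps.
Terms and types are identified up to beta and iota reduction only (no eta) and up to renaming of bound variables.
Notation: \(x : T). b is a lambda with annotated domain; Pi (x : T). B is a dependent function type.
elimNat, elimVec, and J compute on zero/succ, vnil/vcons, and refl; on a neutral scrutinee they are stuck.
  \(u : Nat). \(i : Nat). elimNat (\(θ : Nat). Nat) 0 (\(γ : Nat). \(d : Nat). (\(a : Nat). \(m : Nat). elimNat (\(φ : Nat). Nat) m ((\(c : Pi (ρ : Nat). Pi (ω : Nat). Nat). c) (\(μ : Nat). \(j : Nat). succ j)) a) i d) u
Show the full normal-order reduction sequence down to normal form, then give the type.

normal-order reduction:
  \(u : Nat). \(i : Nat). elimNat (\(θ : Nat). Nat) 0 (\(γ : Nat). \(d : Nat). (\(a : Nat). \(m : Nat). elimNat (\(φ : Nat). Nat) m ((\(c : Pi (ρ : Nat). Pi (ω : Nat). Nat). c) (\(μ : Nat). \(j : Nat). succ j)) a) i d) u
  ~> \(u : Nat). \(i : Nat). elimNat (\(θ : Nat). Nat) 0 (\(γ : Nat). \(d : Nat). (\(a : Nat). elimNat (\(m : Nat). Nat) a ((\(φ : Pi (c : Nat). Pi (ρ : Nat). Nat). φ) (\(ω : Nat). \(μ : Nat). succ μ)) i) d) u
  ~> \(u : Nat). \(i : Nat). elimNat (\(θ : Nat). Nat) 0 (\(γ : Nat). \(d : Nat). elimNat (\(a : Nat). Nat) d ((\(m : Pi (φ : Nat). Pi (c : Nat). Nat). m) (\(ρ : Nat). \(ω : Nat). succ ω)) i) u
  ~> \(u : Nat). \(i : Nat). elimNat (\(θ : Nat). Nat) 0 (\(γ : Nat). \(d : Nat). elimNat (\(a : Nat). Nat) d (\(m : Nat). \(φ : Nat). succ φ) i) u
inferred type:
  Pi (u : Nat). Pi (i : Nat). Nat


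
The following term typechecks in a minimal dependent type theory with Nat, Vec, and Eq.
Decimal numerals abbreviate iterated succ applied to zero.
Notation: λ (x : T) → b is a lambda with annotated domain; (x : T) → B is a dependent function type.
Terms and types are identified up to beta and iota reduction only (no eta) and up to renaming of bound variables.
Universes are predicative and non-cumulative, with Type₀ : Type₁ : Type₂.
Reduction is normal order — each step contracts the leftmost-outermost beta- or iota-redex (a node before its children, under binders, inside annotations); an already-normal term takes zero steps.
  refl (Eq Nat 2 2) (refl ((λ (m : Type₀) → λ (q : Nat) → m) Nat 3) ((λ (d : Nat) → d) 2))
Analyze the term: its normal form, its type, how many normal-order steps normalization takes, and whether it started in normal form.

resulting normal form:
  refl (Eq Nat 2 2) (refl Nat 2)
inferred type:
  Eq (Eq Nat 2 2) (refl Nat 2) (refl Nat 2)
reduction steps (normal order): 3
term was already normal: no
first contracted redex: a beta-redex


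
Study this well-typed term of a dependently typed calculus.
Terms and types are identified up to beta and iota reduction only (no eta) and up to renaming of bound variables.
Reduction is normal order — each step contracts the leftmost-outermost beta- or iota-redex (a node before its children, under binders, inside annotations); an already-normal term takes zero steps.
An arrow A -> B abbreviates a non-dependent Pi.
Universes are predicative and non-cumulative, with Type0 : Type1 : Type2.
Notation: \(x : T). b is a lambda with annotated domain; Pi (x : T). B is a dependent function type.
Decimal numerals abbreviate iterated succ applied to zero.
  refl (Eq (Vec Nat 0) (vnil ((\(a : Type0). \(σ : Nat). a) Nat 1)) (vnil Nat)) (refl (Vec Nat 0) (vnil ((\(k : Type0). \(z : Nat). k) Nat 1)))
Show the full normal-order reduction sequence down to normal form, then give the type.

normal-order reduction sequence:
  refl (Eq (Vec Nat 0) (vnil ((\(a : Type0). \(σ : Nat). a) Nat 1)) (vnil Nat)) (refl (Vec Nat 0) (vnil ((\(k : Type0). \(z : Nat). k) Nat 1)))
  ~> refl (Eq (Vec Nat 0) (vnil ((\(a : Nat). Nat) 1)) (vnil Nat)) (refl (Vec Nat 0) (vnil ((\(σ : Type0). \(k : Nat). σ) Nat 1)))
  ~> refl (Eq (Vec Nat 0) (vnil Nat) (vnil Nat)) (refl (Vec Nat 0) (vnil ((\(a : Type0). \(σ : Nat). a) Nat 1)))
  ~> refl (Eq (Vec Nat 0) (vnil Nat) (vnil Nat)) (refl (Vec Nat 0) (vnil ((\(a : Nat). Nat) 1)))
  ~> refl (Eq (Vec Nat 0) (vnil Nat) (vnil Nat)) (refl (Vec Nat 0) (vnil Nat))
the term's type:
  Eq (Eq (Vec Nat 0) (vnil Nat) (vnil Nat)) (refl (Vec Nat 0) (vnil Nat)) (refl (Vec Nat 0) (vnil Nat))


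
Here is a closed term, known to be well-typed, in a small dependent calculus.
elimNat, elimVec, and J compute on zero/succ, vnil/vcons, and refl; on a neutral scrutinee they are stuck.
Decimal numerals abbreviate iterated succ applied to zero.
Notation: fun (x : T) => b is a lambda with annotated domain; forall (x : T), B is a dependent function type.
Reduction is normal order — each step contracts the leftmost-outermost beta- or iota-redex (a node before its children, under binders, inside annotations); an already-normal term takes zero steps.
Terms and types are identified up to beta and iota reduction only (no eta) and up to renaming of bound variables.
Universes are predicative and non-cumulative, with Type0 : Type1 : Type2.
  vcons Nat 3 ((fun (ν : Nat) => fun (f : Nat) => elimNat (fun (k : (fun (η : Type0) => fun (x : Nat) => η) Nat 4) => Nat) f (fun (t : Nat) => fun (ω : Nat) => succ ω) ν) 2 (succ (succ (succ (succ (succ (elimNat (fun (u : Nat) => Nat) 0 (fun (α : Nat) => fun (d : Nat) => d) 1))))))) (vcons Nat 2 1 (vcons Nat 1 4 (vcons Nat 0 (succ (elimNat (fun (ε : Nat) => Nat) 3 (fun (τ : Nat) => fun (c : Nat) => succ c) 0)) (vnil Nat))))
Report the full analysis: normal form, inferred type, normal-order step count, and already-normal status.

resulting normal form:
  vcons Nat 3 7 (vcons Nat 2 1 (vcons Nat 1 4 (vcons Nat 0 4 (vnil Nat))))
inferred type:
  Vec Nat 4
steps to reach normal form (normal order): 14
already normal: no
first contracted redex: a beta-redex


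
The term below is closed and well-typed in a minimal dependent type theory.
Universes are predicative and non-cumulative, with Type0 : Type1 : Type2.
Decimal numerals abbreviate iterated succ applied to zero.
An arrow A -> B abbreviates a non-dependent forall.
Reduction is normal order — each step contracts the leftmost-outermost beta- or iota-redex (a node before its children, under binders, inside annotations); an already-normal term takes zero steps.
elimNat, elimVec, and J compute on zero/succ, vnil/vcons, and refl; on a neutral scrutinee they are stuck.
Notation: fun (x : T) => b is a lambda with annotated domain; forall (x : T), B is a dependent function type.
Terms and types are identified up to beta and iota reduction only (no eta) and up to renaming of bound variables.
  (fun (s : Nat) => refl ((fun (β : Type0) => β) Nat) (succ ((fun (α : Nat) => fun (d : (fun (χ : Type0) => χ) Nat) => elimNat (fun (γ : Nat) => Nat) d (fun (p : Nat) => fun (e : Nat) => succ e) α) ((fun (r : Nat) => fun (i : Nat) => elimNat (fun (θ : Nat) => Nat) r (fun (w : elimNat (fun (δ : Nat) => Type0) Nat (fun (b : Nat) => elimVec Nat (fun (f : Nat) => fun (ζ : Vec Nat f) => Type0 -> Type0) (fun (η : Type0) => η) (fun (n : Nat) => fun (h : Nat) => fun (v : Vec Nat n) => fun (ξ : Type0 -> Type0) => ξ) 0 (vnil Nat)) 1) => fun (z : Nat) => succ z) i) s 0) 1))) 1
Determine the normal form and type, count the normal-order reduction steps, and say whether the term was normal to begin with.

resulting normal form:
  refl Nat 3
inferred type:
  Eq Nat 3 3
steps to reach normal form (normal order): 11
term was already normal: no
first contracted redex: a beta-redex


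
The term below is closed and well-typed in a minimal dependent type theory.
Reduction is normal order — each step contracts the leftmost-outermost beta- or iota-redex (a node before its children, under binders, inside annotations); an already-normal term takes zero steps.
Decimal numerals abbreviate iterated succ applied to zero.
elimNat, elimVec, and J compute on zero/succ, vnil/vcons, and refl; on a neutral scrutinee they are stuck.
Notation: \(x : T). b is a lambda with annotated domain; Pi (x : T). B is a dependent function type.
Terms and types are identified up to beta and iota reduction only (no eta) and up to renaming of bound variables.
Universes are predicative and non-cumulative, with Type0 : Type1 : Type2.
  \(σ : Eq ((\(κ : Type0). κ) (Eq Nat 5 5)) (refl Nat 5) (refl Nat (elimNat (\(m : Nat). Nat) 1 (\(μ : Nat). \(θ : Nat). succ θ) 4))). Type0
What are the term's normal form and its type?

reduced normal form:
  \(σ : Eq (Eq Nat 5 5) (refl Nat 5) (refl Nat 5)). Type0
inferred type:
  Pi (σ : Eq (Eq Nat 5 5) (refl Nat 5) (refl Nat 5)). Type1


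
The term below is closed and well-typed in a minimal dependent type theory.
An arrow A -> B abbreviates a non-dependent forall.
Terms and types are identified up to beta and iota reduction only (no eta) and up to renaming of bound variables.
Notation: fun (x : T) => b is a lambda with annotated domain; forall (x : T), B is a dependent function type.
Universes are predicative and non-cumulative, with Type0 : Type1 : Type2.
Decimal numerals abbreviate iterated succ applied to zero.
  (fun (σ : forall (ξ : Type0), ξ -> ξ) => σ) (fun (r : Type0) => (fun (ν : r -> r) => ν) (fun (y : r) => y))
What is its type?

type:
  forall (σ : Type0), σ -> σ


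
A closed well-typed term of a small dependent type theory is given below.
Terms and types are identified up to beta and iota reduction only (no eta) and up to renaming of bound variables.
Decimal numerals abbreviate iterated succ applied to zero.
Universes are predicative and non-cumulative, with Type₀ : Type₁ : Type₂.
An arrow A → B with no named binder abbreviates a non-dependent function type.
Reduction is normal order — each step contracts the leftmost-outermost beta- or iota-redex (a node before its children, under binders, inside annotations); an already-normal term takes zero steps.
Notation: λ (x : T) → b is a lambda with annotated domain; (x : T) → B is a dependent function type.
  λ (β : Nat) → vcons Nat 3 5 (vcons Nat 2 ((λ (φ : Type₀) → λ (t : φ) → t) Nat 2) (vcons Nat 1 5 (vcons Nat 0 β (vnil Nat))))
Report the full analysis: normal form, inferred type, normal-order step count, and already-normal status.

reduced normal form:
  λ (β : Nat) → vcons Nat 3 5 (vcons Nat 2 2 (vcons Nat 1 5 (vcons Nat 0 β (vnil Nat))))
inferred type:
  Nat → Vec Nat 4
normal-order step count: 2
started in normal form: no
first redex: a beta-redex


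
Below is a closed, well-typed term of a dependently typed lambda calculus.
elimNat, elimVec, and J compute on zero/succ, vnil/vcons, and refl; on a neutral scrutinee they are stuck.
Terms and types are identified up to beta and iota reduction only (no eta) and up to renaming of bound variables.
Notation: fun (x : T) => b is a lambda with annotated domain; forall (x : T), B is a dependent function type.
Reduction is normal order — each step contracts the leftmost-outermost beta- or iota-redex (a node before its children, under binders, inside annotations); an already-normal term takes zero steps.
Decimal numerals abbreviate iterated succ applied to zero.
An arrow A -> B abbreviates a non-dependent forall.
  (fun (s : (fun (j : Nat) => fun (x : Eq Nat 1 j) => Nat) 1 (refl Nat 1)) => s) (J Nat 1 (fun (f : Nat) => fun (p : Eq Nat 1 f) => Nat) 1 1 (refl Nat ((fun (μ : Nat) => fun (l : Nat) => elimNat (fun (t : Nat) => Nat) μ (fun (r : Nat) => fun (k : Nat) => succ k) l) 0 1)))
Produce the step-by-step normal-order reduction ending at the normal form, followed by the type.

reduction (normal order):
  (fun (s : (fun (j : Nat) => fun (x : Eq Nat 1 j) => Nat) 1 (refl Nat 1)) => s) (J Nat 1 (fun (f : Nat) => fun (p : Eq Nat 1 f) => Nat) 1 1 (refl Nat ((fun (μ : Nat) => fun (l : Nat) => elimNat (fun (t : Nat) => Nat) μ (fun (r : Nat) => fun (k : Nat) => succ k) l) 0 1)))
  ~> J Nat 1 (fun (s : Nat) => fun (j : Eq Nat 1 s) => Nat) 1 1 (refl Nat ((fun (x : Nat) => fun (f : Nat) => elimNat (fun (p : Nat) => Nat) x (fun (μ : Nat) => fun (l : Nat) => succ l) f) 0 1))
  ~> 1
type:
  Nat


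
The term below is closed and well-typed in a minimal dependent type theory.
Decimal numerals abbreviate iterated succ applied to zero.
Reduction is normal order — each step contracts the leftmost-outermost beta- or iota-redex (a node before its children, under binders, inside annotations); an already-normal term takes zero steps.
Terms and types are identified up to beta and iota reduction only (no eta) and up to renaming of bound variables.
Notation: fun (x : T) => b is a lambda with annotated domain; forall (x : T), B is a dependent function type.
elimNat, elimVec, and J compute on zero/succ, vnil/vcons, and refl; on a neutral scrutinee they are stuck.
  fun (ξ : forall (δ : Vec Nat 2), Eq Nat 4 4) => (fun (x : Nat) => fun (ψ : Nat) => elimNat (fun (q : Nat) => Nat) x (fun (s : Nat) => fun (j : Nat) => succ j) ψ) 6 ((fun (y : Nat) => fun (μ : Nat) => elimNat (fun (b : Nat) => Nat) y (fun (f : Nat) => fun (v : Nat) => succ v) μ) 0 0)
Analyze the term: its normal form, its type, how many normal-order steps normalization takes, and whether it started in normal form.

reduced normal form:
  fun (ξ : forall (δ : Vec Nat 2), Eq Nat 4 4) => 6
type:
  forall (ξ : forall (δ : Vec Nat 2), Eq Nat 4 4), Nat
normal-order step count: 6
started in normal form: no
first redex: a beta-redex


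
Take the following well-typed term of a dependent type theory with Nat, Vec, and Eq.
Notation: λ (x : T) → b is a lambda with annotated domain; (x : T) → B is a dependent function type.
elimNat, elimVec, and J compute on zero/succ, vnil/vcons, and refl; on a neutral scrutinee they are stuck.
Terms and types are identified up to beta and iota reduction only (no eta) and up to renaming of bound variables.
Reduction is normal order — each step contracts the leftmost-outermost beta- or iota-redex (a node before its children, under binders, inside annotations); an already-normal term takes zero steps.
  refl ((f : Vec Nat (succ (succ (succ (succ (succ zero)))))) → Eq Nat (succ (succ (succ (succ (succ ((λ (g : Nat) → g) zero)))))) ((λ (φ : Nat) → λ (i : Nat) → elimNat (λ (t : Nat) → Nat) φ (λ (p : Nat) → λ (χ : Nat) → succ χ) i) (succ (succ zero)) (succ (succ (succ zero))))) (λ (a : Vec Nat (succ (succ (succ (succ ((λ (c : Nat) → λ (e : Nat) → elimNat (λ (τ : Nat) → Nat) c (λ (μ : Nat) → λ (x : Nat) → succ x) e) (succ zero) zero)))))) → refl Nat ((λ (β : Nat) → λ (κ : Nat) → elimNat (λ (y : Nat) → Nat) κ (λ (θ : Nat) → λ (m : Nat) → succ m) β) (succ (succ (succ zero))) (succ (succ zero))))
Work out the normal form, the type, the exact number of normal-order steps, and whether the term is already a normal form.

reduced normal form:
  refl ((f : Vec Nat (succ (succ (succ (succ (succ zero)))))) → Eq Nat (succ (succ (succ (succ (succ zero))))) (succ (succ (succ (succ (succ zero)))))) (λ (g : Vec Nat (succ (succ (succ (succ (succ zero)))))) → refl Nat (succ (succ (succ (succ (succ zero))))))
the term's type:
  Eq ((f : Vec Nat (succ (succ (succ (succ (succ zero)))))) → Eq Nat (succ (succ (succ (succ (succ zero))))) (succ (succ (succ (succ (succ zero)))))) (λ (g : Vec Nat (succ (succ (succ (succ (succ zero)))))) → refl Nat (succ (succ (succ (succ (succ zero)))))) (λ (φ : Vec Nat (succ (succ (succ (succ (succ zero)))))) → refl Nat (succ (succ (succ (succ (succ zero))))))
reduction steps (normal order): 28
term was already normal: no
first redex: a beta-redex


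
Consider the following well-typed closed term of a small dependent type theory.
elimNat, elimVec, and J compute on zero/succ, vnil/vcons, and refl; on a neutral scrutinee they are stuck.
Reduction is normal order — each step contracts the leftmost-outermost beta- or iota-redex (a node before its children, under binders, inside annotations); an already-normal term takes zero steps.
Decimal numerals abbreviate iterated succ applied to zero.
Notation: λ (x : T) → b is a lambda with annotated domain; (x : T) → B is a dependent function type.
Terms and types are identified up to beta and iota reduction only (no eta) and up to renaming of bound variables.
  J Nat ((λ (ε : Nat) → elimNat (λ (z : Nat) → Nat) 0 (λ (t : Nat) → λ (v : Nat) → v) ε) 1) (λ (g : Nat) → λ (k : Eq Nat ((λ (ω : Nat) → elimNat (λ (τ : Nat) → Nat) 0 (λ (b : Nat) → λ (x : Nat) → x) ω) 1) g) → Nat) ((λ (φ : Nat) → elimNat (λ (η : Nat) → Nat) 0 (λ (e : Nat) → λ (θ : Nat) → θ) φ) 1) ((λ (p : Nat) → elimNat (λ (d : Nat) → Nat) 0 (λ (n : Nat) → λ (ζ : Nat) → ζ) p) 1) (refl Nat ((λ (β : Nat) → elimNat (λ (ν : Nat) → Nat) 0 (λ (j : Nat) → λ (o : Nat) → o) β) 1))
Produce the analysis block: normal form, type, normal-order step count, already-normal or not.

reduced normal form:
  0
type:
  Nat
normal-order step count: 6
already normal: no
first redex: a J iota-redex


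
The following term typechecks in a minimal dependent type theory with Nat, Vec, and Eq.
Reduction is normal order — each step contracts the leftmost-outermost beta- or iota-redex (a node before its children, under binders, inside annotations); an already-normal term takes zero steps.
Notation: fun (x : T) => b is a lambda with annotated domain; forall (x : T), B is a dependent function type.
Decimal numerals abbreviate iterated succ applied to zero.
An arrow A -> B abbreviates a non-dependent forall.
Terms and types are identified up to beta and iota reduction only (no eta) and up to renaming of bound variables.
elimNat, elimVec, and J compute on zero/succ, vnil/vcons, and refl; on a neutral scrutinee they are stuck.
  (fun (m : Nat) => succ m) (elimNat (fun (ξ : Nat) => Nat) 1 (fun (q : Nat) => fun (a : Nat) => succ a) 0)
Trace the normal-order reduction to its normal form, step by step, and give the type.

normal-order reduction sequence:
  (fun (m : Nat) => succ m) (elimNat (fun (ξ : Nat) => Nat) 1 (fun (q : Nat) => fun (a : Nat) => succ a) 0)
  ~> succ (elimNat (fun (m : Nat) => Nat) 1 (fun (ξ : Nat) => fun (q : Nat) => succ q) 0)
  ~> 2
type:
  Nat


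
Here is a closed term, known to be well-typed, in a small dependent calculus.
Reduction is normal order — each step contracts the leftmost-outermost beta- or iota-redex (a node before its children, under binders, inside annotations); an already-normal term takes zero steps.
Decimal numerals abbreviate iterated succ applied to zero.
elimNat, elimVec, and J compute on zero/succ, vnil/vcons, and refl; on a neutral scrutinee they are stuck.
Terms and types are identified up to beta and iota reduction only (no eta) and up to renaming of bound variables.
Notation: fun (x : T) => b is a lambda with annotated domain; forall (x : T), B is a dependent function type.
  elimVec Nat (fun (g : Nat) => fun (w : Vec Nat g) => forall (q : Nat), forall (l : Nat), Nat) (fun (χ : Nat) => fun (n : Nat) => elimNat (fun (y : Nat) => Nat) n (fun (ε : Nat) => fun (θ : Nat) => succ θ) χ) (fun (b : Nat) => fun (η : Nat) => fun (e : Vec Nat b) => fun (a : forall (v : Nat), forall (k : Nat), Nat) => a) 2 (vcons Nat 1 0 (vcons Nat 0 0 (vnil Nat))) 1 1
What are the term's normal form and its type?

reduced normal form:
  2
type:
  Nat
observation: 17 normal-order steps separate the term from its normal form.


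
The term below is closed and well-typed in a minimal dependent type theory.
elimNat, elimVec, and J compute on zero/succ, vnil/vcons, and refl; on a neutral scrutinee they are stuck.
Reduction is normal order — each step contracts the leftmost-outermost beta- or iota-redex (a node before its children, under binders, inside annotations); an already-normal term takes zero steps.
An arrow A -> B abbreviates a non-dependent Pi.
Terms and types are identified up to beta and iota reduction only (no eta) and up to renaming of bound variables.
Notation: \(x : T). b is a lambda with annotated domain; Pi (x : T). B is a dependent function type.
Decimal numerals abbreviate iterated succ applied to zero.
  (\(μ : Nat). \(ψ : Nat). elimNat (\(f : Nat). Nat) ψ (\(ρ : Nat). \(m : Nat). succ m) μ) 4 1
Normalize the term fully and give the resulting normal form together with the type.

reduced normal form:
  5
type:
  Nat
observation: the leftmost-outermost redex is a beta-redex, and normalization takes 15 steps.


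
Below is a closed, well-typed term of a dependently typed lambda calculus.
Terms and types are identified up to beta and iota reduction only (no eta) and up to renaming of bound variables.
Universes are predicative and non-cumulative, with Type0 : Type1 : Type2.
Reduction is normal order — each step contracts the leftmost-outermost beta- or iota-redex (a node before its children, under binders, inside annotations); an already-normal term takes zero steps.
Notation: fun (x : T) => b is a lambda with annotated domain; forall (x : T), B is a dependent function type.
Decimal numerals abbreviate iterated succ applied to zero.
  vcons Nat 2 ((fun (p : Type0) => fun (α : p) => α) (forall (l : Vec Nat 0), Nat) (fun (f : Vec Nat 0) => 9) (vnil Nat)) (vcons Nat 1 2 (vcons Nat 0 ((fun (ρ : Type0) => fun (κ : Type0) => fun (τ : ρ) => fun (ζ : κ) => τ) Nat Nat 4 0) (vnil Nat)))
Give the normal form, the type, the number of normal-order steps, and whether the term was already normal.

resulting normal form:
  vcons Nat 2 9 (vcons Nat 1 2 (vcons Nat 0 4 (vnil Nat)))
inferred type:
  Vec Nat 3
reduction steps (normal order): 7
term was already normal: no
first contracted redex: a beta-redex


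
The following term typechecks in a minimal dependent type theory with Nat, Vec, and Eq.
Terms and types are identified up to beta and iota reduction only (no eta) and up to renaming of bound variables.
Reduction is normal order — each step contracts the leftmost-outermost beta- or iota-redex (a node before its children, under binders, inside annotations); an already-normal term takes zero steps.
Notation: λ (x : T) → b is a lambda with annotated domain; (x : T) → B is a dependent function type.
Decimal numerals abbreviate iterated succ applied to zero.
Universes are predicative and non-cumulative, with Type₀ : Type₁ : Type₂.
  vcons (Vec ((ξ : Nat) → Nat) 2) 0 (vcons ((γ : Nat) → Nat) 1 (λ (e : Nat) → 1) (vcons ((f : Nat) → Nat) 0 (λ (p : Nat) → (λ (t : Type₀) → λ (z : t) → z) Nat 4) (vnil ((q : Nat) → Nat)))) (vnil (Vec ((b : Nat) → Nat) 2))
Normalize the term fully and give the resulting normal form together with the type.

normal form:
  vcons (Vec ((ξ : Nat) → Nat) 2) 0 (vcons ((γ : Nat) → Nat) 1 (λ (e : Nat) → 1) (vcons ((f : Nat) → Nat) 0 (λ (p : Nat) → 4) (vnil ((t : Nat) → Nat)))) (vnil (Vec ((z : Nat) → Nat) 2))
type:
  Vec (Vec ((ξ : Nat) → Nat) 2) 1
observation: the first redex contracted is a beta-redex; the normal form is reached in 2 normal-order steps.


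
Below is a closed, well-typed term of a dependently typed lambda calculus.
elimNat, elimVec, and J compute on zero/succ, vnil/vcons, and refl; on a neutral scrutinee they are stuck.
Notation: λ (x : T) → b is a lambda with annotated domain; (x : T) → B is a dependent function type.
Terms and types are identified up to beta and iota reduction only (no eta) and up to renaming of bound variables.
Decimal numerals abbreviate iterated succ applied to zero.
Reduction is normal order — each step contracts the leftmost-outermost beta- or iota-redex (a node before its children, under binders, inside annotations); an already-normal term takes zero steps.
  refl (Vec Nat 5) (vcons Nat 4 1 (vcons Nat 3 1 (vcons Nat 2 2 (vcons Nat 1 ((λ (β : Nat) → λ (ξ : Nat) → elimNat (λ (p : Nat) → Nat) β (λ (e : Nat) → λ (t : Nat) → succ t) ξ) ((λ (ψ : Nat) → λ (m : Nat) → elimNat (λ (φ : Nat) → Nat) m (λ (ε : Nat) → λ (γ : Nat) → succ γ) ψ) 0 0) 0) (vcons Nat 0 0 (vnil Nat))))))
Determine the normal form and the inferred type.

normal form:
  refl (Vec Nat 5) (vcons Nat 4 1 (vcons Nat 3 1 (vcons Nat 2 2 (vcons Nat 1 0 (vcons Nat 0 0 (vnil Nat))))))
type:
  Eq (Vec Nat 5) (vcons Nat 4 1 (vcons Nat 3 1 (vcons Nat 2 2 (vcons Nat 1 0 (vcons Nat 0 0 (vnil Nat)))))) (vcons Nat 4 1 (vcons Nat 3 1 (vcons Nat 2 2 (vcons Nat 1 0 (vcons Nat 0 0 (vnil Nat))))))
observation: the first redex contracted is a beta-redex; the normal form is reached in 6 normal-order steps.


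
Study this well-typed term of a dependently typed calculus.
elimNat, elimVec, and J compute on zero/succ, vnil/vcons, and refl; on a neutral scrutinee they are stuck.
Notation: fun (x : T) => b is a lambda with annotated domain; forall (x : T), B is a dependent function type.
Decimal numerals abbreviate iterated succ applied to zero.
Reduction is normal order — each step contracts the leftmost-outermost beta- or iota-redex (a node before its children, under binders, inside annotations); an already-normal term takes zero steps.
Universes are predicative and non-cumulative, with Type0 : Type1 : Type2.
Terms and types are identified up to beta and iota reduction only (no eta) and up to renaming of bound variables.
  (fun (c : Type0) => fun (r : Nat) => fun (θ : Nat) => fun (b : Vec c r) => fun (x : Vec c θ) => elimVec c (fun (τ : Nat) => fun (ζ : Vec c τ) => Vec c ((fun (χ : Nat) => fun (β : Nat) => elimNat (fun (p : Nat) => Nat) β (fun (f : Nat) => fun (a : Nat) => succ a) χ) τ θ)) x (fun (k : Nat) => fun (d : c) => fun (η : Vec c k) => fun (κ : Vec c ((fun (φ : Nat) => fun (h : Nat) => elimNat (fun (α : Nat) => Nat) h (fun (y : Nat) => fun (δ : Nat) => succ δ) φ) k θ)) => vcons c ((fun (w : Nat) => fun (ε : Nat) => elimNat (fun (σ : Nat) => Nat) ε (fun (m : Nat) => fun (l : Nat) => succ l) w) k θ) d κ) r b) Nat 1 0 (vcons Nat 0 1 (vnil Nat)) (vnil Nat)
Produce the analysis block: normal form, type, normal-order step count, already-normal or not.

reduced normal form:
  vcons Nat 0 1 (vnil Nat)
inferred type:
  Vec Nat 1
steps to reach normal form (normal order): 14
term was already normal: no
first contracted redex: a beta-redex


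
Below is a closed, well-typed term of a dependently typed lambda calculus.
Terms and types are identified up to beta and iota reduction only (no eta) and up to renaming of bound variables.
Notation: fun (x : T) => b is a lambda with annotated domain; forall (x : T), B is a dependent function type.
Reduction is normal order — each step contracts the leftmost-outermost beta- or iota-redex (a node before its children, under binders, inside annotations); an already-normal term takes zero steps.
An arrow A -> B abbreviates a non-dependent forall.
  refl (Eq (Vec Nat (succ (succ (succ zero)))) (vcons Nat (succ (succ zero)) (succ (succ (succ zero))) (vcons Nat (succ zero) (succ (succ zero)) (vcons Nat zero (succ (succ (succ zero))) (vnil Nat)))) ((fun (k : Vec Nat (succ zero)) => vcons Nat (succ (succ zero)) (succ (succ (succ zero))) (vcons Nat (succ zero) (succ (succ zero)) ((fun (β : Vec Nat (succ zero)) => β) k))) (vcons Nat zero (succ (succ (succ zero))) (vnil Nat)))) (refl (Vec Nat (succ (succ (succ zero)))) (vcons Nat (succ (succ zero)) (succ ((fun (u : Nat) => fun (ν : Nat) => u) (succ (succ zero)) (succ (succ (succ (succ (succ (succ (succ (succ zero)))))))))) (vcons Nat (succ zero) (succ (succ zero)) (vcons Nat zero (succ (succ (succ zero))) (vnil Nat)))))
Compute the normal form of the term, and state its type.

resulting normal form:
  refl (Eq (Vec Nat (succ (succ (succ zero)))) (vcons Nat (succ (succ zero)) (succ (succ (succ zero))) (vcons Nat (succ zero) (succ (succ zero)) (vcons Nat zero (succ (succ (succ zero))) (vnil Nat)))) (vcons Nat (succ (succ zero)) (succ (succ (succ zero))) (vcons Nat (succ zero) (succ (succ zero)) (vcons Nat zero (succ (succ (succ zero))) (vnil Nat))))) (refl (Vec Nat (succ (succ (succ zero)))) (vcons Nat (succ (succ zero)) (succ (succ (succ zero))) (vcons Nat (succ zero) (succ (succ zero)) (vcons Nat zero (succ (succ (succ zero))) (vnil Nat)))))
inferred type:
  Eq (Eq (Vec Nat (succ (succ (succ zero)))) (vcons Nat (succ (succ zero)) (succ (succ (succ zero))) (vcons Nat (succ zero) (succ (succ zero)) (vcons Nat zero (succ (succ (succ zero))) (vnil Nat)))) (vcons Nat (succ (succ zero)) (succ (succ (succ zero))) (vcons Nat (succ zero) (succ (succ zero)) (vcons Nat zero (succ (succ (succ zero))) (vnil Nat))))) (refl (Vec Nat (succ (succ (succ zero)))) (vcons Nat (succ (succ zero)) (succ (succ (succ zero))) (vcons Nat (succ zero) (succ (succ zero)) (vcons Nat zero (succ (succ (succ zero))) (vnil Nat))))) (refl (Vec Nat (succ (succ (succ zero)))) (vcons Nat (succ (succ zero)) (succ (succ (succ zero))) (vcons Nat (succ zero) (succ (succ zero)) (vcons Nat zero (succ (succ (succ zero))) (vnil Nat)))))
observation: contracting a beta-redex first, the term normalizes in 4 steps.


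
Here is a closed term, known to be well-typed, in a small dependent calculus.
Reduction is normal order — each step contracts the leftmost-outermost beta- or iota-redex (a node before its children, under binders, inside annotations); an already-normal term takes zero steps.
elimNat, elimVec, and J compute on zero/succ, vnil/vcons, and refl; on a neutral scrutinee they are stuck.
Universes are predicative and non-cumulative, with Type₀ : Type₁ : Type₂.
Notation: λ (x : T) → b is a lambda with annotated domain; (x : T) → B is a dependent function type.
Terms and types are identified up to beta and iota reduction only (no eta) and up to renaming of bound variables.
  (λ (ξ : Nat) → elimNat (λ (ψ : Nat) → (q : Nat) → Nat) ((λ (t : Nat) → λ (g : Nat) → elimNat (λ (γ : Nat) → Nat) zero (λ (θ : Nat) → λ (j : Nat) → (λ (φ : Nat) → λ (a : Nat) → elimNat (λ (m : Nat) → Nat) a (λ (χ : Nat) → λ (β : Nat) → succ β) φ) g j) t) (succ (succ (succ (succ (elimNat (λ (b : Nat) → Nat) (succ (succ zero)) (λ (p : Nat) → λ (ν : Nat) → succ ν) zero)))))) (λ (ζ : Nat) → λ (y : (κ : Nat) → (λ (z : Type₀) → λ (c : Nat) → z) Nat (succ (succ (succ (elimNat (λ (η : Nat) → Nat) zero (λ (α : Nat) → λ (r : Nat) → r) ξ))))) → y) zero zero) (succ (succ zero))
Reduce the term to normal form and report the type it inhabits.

normal form:
  zero
inferred type:
  Nat
observation: the term reaches its normal form after 39 normal-order steps.


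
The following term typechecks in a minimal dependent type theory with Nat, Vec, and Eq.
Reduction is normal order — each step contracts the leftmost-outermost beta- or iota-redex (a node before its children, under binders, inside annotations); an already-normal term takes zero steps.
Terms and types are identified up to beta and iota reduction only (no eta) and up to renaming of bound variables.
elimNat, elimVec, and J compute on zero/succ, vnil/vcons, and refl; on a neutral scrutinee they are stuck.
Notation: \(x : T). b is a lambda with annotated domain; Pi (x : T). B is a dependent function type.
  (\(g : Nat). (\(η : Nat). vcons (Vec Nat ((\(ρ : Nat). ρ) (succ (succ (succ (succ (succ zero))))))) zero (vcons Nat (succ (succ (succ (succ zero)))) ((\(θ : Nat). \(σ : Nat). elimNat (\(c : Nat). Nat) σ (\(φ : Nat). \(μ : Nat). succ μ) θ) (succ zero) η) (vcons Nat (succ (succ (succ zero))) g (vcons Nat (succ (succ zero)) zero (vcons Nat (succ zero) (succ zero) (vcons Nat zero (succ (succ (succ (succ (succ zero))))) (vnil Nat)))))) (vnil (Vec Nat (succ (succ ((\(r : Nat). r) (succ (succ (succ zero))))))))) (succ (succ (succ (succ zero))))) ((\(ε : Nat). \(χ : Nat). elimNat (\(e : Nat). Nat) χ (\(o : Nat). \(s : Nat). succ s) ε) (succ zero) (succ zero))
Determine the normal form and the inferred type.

normal form:
  vcons (Vec Nat (succ (succ (succ (succ (succ zero)))))) zero (vcons Nat (succ (succ (succ (succ zero)))) (succ (succ (succ (succ (succ zero))))) (vcons Nat (succ (succ (succ zero))) (succ (succ zero)) (vcons Nat (succ (succ zero)) zero (vcons Nat (succ zero) (succ zero) (vcons Nat zero (succ (succ (succ (succ (succ zero))))) (vnil Nat)))))) (vnil (Vec Nat (succ (succ (succ (succ (succ zero)))))))
inferred type:
  Vec (Vec Nat (succ (succ (succ (succ (succ zero)))))) (succ zero)
observation: 16 normal-order steps separate the term from its normal form.


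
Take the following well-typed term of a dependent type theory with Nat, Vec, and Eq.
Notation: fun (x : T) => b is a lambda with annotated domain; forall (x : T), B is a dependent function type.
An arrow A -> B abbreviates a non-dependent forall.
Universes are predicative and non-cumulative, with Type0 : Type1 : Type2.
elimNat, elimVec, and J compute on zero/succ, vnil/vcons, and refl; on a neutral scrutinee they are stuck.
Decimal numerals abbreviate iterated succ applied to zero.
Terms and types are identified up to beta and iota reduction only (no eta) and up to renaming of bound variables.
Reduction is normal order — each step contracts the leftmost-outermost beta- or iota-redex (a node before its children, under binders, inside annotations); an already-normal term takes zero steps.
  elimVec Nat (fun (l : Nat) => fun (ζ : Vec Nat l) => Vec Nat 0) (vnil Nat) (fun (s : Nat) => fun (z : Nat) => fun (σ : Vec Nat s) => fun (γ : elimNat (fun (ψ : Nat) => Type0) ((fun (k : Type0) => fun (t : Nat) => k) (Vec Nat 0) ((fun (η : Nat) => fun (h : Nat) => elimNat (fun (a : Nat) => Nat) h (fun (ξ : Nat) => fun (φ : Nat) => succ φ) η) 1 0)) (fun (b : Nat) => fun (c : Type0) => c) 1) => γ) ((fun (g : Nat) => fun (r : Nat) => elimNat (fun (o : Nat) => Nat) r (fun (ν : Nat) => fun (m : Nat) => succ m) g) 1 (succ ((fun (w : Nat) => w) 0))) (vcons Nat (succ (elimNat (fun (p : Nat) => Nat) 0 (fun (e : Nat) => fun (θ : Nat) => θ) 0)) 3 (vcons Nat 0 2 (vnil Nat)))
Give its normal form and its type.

resulting normal form:
  vnil Nat
the term's type:
  Vec Nat 0
observation: the term reaches its normal form after 11 normal-order steps.


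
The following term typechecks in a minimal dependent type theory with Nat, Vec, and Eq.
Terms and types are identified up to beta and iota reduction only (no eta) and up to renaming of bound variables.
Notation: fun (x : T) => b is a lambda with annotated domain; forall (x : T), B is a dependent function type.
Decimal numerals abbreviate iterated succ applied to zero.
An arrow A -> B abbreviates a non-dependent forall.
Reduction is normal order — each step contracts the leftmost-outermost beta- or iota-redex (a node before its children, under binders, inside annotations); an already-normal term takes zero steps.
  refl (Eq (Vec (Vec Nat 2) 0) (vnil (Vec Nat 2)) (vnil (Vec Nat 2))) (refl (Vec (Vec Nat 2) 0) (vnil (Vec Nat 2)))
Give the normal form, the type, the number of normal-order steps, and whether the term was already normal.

resulting normal form:
  refl (Eq (Vec (Vec Nat 2) 0) (vnil (Vec Nat 2)) (vnil (Vec Nat 2))) (refl (Vec (Vec Nat 2) 0) (vnil (Vec Nat 2)))
inferred type:
  Eq (Eq (Vec (Vec Nat 2) 0) (vnil (Vec Nat 2)) (vnil (Vec Nat 2))) (refl (Vec (Vec Nat 2) 0) (vnil (Vec Nat 2))) (refl (Vec (Vec Nat 2) 0) (vnil (Vec Nat 2)))
reduction steps (normal order): 0
already normal: yes


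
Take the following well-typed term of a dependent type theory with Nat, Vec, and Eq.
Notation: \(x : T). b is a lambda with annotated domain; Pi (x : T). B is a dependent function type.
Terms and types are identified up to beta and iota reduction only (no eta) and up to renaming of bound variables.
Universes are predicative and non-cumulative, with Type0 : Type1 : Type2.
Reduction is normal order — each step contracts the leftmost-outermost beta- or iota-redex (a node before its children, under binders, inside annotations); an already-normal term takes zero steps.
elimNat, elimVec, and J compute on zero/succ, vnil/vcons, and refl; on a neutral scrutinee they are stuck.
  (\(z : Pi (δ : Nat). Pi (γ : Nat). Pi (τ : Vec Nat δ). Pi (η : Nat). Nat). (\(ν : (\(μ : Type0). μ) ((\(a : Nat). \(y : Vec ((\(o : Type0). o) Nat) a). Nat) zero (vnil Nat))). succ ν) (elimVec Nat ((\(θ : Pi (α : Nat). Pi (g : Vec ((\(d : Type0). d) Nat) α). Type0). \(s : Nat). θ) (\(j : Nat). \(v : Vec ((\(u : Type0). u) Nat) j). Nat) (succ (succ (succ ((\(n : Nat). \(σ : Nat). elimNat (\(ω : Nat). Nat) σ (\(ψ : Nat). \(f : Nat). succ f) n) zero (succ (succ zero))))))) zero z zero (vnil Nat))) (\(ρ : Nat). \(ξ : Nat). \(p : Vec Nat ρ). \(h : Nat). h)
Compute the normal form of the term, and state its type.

reduced normal form:
  succ zero
type:
  Nat
observation: contracting a beta-redex first, the term normalizes in 3 steps.


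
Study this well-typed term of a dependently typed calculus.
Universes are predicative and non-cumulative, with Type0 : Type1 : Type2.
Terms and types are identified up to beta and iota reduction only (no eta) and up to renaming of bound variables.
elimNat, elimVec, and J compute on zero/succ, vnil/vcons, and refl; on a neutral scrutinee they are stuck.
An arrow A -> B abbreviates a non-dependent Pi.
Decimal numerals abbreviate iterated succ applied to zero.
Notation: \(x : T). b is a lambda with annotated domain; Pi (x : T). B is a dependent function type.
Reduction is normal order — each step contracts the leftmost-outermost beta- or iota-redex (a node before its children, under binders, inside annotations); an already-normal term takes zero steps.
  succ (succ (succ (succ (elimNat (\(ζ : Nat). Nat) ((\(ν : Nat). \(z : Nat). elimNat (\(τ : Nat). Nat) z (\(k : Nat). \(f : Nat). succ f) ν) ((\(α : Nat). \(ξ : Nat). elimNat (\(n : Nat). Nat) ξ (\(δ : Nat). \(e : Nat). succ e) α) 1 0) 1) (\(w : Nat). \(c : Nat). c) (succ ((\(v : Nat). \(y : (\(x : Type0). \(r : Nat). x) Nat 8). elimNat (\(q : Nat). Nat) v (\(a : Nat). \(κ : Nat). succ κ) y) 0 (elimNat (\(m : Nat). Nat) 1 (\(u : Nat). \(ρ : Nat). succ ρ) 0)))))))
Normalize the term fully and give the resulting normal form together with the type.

reduced normal form:
  6
type:
  Nat


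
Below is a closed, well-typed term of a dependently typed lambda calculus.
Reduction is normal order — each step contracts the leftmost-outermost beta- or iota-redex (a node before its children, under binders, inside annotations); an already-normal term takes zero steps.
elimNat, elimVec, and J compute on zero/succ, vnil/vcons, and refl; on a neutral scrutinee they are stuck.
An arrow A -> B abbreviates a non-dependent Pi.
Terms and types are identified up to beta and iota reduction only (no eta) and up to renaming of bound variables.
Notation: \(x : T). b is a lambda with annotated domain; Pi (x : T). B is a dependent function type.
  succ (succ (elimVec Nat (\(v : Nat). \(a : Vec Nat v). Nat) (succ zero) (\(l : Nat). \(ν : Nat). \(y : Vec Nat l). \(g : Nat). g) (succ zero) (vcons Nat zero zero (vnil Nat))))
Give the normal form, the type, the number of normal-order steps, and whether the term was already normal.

normal form:
  succ (succ (succ zero))
the term's type:
  Nat
reduction steps (normal order): 6
term was already normal: no
first redex: an elimVec iota-redex


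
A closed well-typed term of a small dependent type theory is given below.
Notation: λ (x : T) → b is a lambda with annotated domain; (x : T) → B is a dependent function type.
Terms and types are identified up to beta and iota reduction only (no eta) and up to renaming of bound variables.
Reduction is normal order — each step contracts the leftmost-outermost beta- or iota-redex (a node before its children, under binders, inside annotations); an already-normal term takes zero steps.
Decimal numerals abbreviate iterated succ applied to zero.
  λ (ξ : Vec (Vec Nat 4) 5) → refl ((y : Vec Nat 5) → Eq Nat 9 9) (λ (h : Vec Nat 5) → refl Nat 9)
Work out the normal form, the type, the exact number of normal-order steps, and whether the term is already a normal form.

reduced normal form:
  λ (ξ : Vec (Vec Nat 4) 5) → refl ((y : Vec Nat 5) → Eq Nat 9 9) (λ (h : Vec Nat 5) → refl Nat 9)
type:
  (ξ : Vec (Vec Nat 4) 5) → Eq ((y : Vec Nat 5) → Eq Nat 9 9) (λ (h : Vec Nat 5) → refl Nat 9) (λ (q : Vec Nat 5) → refl Nat 9)
normal-order step count: 0
term was already normal: yes


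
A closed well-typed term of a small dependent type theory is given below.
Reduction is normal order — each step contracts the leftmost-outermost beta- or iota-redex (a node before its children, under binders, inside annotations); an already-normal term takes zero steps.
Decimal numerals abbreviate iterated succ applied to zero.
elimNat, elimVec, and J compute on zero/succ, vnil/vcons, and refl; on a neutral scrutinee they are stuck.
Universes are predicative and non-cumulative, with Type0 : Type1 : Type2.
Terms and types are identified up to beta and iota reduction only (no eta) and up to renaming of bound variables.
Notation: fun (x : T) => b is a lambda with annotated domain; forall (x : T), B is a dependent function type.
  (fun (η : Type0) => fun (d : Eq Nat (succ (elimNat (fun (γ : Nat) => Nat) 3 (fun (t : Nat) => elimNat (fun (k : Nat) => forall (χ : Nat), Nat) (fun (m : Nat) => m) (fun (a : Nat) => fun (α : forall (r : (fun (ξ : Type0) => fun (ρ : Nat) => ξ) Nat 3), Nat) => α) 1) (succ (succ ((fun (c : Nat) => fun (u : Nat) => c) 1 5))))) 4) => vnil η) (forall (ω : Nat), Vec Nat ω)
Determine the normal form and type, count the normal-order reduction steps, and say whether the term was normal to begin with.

normal form:
  fun (η : Eq Nat 4 4) => vnil (forall (d : Nat), Vec Nat d)
the term's type:
  forall (η : Eq Nat 4 4), Vec (forall (d : Nat), Vec Nat d) 0
normal-order step count: 25
started in normal form: no
first redex: a beta-redex
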